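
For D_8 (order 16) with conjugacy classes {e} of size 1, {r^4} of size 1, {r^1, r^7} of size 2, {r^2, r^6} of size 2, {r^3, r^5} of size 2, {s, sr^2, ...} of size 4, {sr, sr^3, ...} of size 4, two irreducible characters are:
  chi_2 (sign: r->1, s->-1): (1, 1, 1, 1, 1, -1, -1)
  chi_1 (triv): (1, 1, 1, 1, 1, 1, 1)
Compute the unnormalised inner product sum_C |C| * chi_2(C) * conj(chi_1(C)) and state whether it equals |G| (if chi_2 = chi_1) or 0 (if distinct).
Sum = 0; so <chi_2, chi_1> = 0 (distinct irreducibles are orthogonal).

Details: Compute term by term over conjugacy classes (|C| * chi_2(C) * conj(chi_1(C))):
  1*(1)*conj(1) + 1*(1)*conj(1) + 2*(1)*conj(1) + 2*(1)*conj(1) + 2*(1)*conj(1) + 4*(-1)*conj(1) + 4*(-1)*conj(1)
  = (1) + (1) + (2) + (2) + (2) + (-4) + (-4)
  = 0.
Dividing by |G| = 16 gives 0/16 = 0, matching the row-orthogonality relation <chi_2, chi_1> = [chi_2 = chi_1].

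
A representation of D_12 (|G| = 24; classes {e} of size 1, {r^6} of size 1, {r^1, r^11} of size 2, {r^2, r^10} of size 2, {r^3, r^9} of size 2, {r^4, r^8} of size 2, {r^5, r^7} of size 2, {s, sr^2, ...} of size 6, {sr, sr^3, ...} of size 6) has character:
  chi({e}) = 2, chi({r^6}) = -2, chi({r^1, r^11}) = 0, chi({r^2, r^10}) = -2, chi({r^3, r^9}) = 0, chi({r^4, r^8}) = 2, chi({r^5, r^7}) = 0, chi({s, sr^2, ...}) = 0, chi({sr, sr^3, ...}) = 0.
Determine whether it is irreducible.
Irreducible: <chi, chi> = 1.

Why: <chi, chi> = (1/|G|) sum_C |C| * |chi(C)|^2 = (1/24)[1*|2|^2 + 1*|-2|^2 + 2*|0|^2 + 2*|-2|^2 + 2*|0|^2 + 2*|2|^2 + 2*|0|^2 + 6*|0|^2 + 6*|0|^2]
  = (1/24)[(4) + (4) + (0) + (8) + (0) + (8) + (0) + (0) + (0)] = 24/24 = 1.
A character is irreducible iff <chi, chi> = 1, so this representation is irreducible.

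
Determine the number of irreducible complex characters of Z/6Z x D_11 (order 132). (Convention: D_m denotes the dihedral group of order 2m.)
42

Argument: The number of irreducible complex representations of a finite group equals its number of conjugacy classes. For a direct product, #classes(G x H) = #classes(G) * #classes(H). Z/6Z has 6 classes (abelian), D_11 has 7 classes, so 6 * 7 = 42, so Z/6Z x D_11 (order 132) has exactly 42 irreducible complex representations.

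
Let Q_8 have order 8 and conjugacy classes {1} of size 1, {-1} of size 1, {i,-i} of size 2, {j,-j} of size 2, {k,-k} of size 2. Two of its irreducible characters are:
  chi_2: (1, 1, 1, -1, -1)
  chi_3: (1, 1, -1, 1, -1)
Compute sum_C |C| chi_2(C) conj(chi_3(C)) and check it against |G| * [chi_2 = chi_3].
Sum = 0; so <chi_2, chi_3> = 0 (distinct irreducibles are orthogonal).

Argument: Compute term by term over conjugacy classes (|C| * chi_2(C) * conj(chi_3(C))):
  1*(1)*conj(1) + 1*(1)*conj(1) + 2*(1)*conj(-1) + 2*(-1)*conj(1) + 2*(-1)*conj(-1)
  = (1) + (1) + (-2) + (-2) + (2)
  = 0.
Dividing by |G| = 8 gives 0/8 = 0, matching the row-orthogonality relation <chi_2, chi_3> = [chi_2 = chi_3].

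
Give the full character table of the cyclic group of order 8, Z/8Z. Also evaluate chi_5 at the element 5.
Character table of Z/8Z (irreps indexed chi_0,...,chi_7 with chi_k(m) = zeta_8^(k*m), zeta_8 = exp(2*pi*i/8)):
  irrep \ class  {0} (size 1)  {1} (size 1)    {2} (size 1)  {3} (size 1)    {4} (size 1)  {5} (size 1)    {6} (size 1)  {7} (size 1)  
  chi_0          1             1               1             1               1             1               1             1             
  chi_1          1             exp(I*pi/4)     I             exp(3*I*pi/4)   -1            exp(-3*I*pi/4)  -I            exp(-I*pi/4)  
  chi_2          1             I               -1            -I              1             I               -1            -I            
  chi_3          1             exp(3*I*pi/4)   -I            exp(I*pi/4)     -1            exp(-I*pi/4)    I             exp(-3*I*pi/4)
  chi_4          1             -1              1             -1              1             -1              1             -1            
  chi_5          1             exp(-3*I*pi/4)  I             exp(-I*pi/4)    -1            exp(I*pi/4)     -I            exp(3*I*pi/4) 
  chi_6          1             -I              -1            I               1             -I              -1            I             
  chi_7          1             exp(-I*pi/4)    -I            exp(-3*I*pi/4)  -1            exp(3*I*pi/4)   I             exp(I*pi/4)   

Spot check: chi_5(5) = zeta_8^(5*5) = zeta_8^25 = exp(I*pi/4).

Reasoning: Z/8Z is abelian, so all 8 irreducible complex representations are 1-dimensional. They are given by chi_k(m) = zeta_8^(k*m) for k = 0,...,7. Row orthogonality: sum_m chi_k(m) conj(chi_l(m)) = 8 * [k = l].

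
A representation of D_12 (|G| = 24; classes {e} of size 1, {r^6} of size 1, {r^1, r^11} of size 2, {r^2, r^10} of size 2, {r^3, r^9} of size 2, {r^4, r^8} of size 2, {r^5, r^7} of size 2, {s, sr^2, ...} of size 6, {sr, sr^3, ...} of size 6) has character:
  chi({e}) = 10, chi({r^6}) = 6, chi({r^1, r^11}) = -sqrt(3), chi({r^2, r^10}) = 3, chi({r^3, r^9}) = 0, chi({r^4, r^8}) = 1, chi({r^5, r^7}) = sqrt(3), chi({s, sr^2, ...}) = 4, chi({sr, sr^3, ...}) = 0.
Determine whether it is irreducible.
Not irreducible (reducible): <chi, chi> = 11 > 1.

Argument: <chi, chi> = (1/|G|) sum_C |C| * |chi(C)|^2 = (1/24)[1*|10|^2 + 1*|6|^2 + 2*|-sqrt(3)|^2 + 2*|3|^2 + 2*|0|^2 + 2*|1|^2 + 2*|sqrt(3)|^2 + 6*|4|^2 + 6*|0|^2]
  = (1/24)[(100) + (36) + (6) + (18) + (0) + (2) + (6) + (96) + (0)] = 264/24 = 11.
A character is irreducible iff <chi, chi> = 1, so this representation is reducible.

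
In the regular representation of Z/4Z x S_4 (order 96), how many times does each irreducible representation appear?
Each irreducible V_i of dimension d_i appears with multiplicity d_i, i.e. rho_reg = (direct sum over all irreducibles V_i) d_i V_i. The irreducible dimensions for Z/4Z x S_4 are 1, 1, 1, 1, 1, 1, 1, 1, 2, 2, 2, 2, 3, 3, 3, 3, 3, 3, 3, 3: 8 irreducibles of dimension 1, each with multiplicity 1; 4 irreducibles of dimension 2, each with multiplicity 2; 8 irreducibles of dimension 3, each with multiplicity 3. Total dimension 8*1*1 + 4*2*2 + 8*3*3 = 96 = |G|.

Proof sketch: General theorem: in the regular representation of a finite group G, each irreducible appears with multiplicity equal to its dimension. Check: dim(rho_reg) = sum d_i^2 = 1 + 1 + 1 + 1 + 1 + 1 + 1 + 1 + 4 + 4 + 4 + 4 + 9 + 9 + 9 + 9 + 9 + 9 + 9 + 9 = 96 = |G|.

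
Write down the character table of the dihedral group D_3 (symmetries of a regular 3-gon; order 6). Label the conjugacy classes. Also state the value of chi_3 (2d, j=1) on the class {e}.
Conjugacy classes: {e} of size 1, {r^1, r^2} of size 2, {s, sr, ..., sr^2} of size 3.
Character table:
  irrep \ class              {e} (size 1)  {r^1, r^2} (size 2)  {s, sr, ..., sr^2} (size 3)
  chi_1 (triv)               1             1                    1                          
  chi_2 (sign: r->1, s->-1)  1             1                    -1                         
  chi_3 (2d, j=1)            2             -1                   0                          

Spot check: chi_3 (2d, j=1) on {e} = 2.

Reasoning: D_3 has order 2*3 = 6 with 3 conjugacy classes, hence 3 irreducibles. Sum of squared dims 1 + 1 + 4 = 6 = |G|. Linear characters come from the abelianisation; the 2-dimensional irreps have character r^k -> 2*cos(2*pi*j*k/3), reflections -> 0.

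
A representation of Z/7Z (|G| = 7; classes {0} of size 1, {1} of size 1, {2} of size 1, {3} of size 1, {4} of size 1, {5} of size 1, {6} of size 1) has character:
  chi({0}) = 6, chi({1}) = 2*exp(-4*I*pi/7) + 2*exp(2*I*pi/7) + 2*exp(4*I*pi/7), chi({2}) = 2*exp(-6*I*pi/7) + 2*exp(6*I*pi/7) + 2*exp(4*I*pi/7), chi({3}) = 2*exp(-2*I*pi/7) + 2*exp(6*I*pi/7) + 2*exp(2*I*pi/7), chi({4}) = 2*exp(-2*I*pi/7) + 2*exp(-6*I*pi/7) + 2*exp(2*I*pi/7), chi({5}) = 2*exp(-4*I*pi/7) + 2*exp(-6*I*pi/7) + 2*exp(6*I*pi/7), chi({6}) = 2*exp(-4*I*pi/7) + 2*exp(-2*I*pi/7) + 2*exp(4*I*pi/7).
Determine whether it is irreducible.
Not irreducible (reducible): <chi, chi> = 12 > 1.

Solution. <chi, chi> = (1/|G|) sum_C |C| * |chi(C)|^2 = (1/7)[1*|6|^2 + 1*|2*exp(-4*I*pi/7) + 2*exp(2*I*pi/7) + 2*exp(4*I*pi/7)|^2 + 1*|2*exp(-6*I*pi/7) + 2*exp(6*I*pi/7) + 2*exp(4*I*pi/7)|^2 + 1*|2*exp(-2*I*pi/7) + 2*exp(6*I*pi/7) + 2*exp(2*I*pi/7)|^2 + 1*|2*exp(-2*I*pi/7) + 2*exp(-6*I*pi/7) + 2*exp(2*I*pi/7)|^2 + 1*|2*exp(-4*I*pi/7) + 2*exp(-6*I*pi/7) + 2*exp(6*I*pi/7)|^2 + 1*|2*exp(-4*I*pi/7) + 2*exp(-2*I*pi/7) + 2*exp(4*I*pi/7)|^2]
  = (1/7)[(36) + (12 + 8*exp(-6*I*pi/7) + 4*exp(-2*I*pi/7) + 4*exp(2*I*pi/7) + 8*exp(6*I*pi/7)) + (12 + 8*exp(-2*I*pi/7) + 4*exp(-4*I*pi/7) + 4*exp(4*I*pi/7) + 8*exp(2*I*pi/7)) + (12 + 8*exp(-4*I*pi/7) + 4*exp(-6*I*pi/7) + 4*exp(6*I*pi/7) + 8*exp(4*I*pi/7)) + (12 + 8*exp(-4*I*pi/7) + 4*exp(-6*I*pi/7) + 4*exp(6*I*pi/7) + 8*exp(4*I*pi/7)) + (12 + 8*exp(-2*I*pi/7) + 4*exp(-4*I*pi/7) + 4*exp(4*I*pi/7) + 8*exp(2*I*pi/7)) + (12 + 8*exp(-6*I*pi/7) + 4*exp(-2*I*pi/7) + 4*exp(2*I*pi/7) + 8*exp(6*I*pi/7))] = 84/7 = 12.
(Exp terms are combined using exp(i*s)*conj(exp(i*t)) = exp(i*(s-t)), and sums of them are collapsed using the identity that for every m > 1 the m distinct m-th roots of unity sum to 0, e.g. 1 + exp(2*I*pi/3) + exp(-2*I*pi/3) = 0.)
A character is irreducible iff <chi, chi> = 1, so this representation is reducible.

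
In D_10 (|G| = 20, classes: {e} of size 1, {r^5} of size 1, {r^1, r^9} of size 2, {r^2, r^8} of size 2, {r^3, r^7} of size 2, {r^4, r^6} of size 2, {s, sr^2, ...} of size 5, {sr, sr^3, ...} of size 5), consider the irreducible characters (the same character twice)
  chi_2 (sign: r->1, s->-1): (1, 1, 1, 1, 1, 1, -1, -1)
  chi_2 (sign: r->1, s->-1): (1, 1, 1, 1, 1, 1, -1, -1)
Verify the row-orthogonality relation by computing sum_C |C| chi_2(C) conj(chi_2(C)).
Sum = 20 = |G| = 20; so <chi_2, chi_2> = 1 (norm-1 confirms irreducibility).

Why: Compute term by term over conjugacy classes (|C| * chi_2(C) * conj(chi_2(C))):
  1*(1)*conj(1) + 1*(1)*conj(1) + 2*(1)*conj(1) + 2*(1)*conj(1) + 2*(1)*conj(1) + 2*(1)*conj(1) + 5*(-1)*conj(-1) + 5*(-1)*conj(-1)
  = (1) + (1) + (2) + (2) + (2) + (2) + (5) + (5)
  = 20.
Dividing by |G| = 20 gives 20/20 = 1, matching the row-orthogonality relation <chi_2, chi_2> = [chi_2 = chi_2].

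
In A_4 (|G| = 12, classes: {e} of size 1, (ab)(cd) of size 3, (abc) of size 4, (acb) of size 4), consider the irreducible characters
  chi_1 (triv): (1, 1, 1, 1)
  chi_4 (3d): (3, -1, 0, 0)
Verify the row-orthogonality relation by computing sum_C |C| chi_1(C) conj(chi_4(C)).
Sum = 0; so <chi_1, chi_4> = 0 (distinct irreducibles are orthogonal).

Working: Compute term by term over conjugacy classes (|C| * chi_1(C) * conj(chi_4(C))):
  1*(1)*conj(3) + 3*(1)*conj(-1) + 4*(1)*conj(0) + 4*(1)*conj(0)
  = (3) + (-3) + (0) + (0)
  = 0.
(Exp terms are combined using exp(i*s)*conj(exp(i*t)) = exp(i*(s-t)), and sums of them are collapsed using the identity that for every m > 1 the m distinct m-th roots of unity sum to 0, e.g. 1 + exp(2*I*pi/3) + exp(-2*I*pi/3) = 0.)
Dividing by |G| = 12 gives 0/12 = 0, matching the row-orthogonality relation <chi_1, chi_4> = [chi_1 = chi_4].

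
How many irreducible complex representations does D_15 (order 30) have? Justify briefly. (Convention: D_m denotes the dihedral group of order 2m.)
9

Solution. The number of irreducible complex representations of a finite group equals its number of conjugacy classes. D_15 has 9 conjugacy classes ((n+3)/2 for n odd), so D_15 (order 30) has exactly 9 irreducible complex representations.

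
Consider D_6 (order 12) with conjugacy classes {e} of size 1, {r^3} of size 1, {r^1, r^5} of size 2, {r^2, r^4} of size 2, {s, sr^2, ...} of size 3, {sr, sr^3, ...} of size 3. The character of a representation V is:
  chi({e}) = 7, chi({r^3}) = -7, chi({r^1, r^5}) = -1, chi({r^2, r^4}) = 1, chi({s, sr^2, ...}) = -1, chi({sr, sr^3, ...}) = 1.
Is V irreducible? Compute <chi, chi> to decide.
Not irreducible (reducible): <chi, chi> = 9 > 1.

Argument: <chi, chi> = (1/|G|) sum_C |C| * |chi(C)|^2 = (1/12)[1*|7|^2 + 1*|-7|^2 + 2*|-1|^2 + 2*|1|^2 + 3*|-1|^2 + 3*|1|^2]
  = (1/12)[(49) + (49) + (2) + (2) + (3) + (3)] = 108/12 = 9.
A character is irreducible iff <chi, chi> = 1, so this representation is reducible.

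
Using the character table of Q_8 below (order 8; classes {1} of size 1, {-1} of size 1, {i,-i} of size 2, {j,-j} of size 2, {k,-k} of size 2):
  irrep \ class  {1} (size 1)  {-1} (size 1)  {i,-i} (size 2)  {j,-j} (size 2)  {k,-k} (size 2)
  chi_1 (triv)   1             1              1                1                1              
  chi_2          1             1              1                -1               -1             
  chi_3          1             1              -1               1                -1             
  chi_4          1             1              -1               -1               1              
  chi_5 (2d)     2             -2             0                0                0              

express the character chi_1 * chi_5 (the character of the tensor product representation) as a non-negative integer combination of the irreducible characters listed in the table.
chi_1 tensor chi_5 = chi_5 (all other irreducibles have multiplicity 0).

Details: The character of a tensor product is the pointwise product (chi_1 * chi_5)(C) = chi_1(C) * chi_5(C):
  {1}: (1)*(2), {-1}: (1)*(-2), {i,-i}: (1)*(0), {j,-j}: (1)*(0), {k,-k}: (1)*(0)
so (chi_1 * chi_5) takes values
  {1} -> 2, {-1} -> -2, {i,-i} -> 0, {j,-j} -> 0, {k,-k} -> 0.
Now take the inner product of this character with each irreducible chi from the table, <chi_1*chi_5, chi> = (1/8) sum_C |C| (chi_1*chi_5)(C) conj(chi(C)):
  <chi_1*chi_5, chi_1> = (1/8)[1*(2)*conj(1) + 1*(-2)*conj(1) + 2*(0)*conj(1) + 2*(0)*conj(1) + 2*(0)*conj(1)]
      = (1/8)[(2) + (-2) + (0) + (0) + (0)] = 0/8 = 0
  <chi_1*chi_5, chi_2> = (1/8)[1*(2)*conj(1) + 1*(-2)*conj(1) + 2*(0)*conj(1) + 2*(0)*conj(-1) + 2*(0)*conj(-1)]
      = (1/8)[(2) + (-2) + (0) + (0) + (0)] = 0/8 = 0
  <chi_1*chi_5, chi_3> = (1/8)[1*(2)*conj(1) + 1*(-2)*conj(1) + 2*(0)*conj(-1) + 2*(0)*conj(1) + 2*(0)*conj(-1)]
      = (1/8)[(2) + (-2) + (0) + (0) + (0)] = 0/8 = 0
  <chi_1*chi_5, chi_4> = (1/8)[1*(2)*conj(1) + 1*(-2)*conj(1) + 2*(0)*conj(-1) + 2*(0)*conj(-1) + 2*(0)*conj(1)]
      = (1/8)[(2) + (-2) + (0) + (0) + (0)] = 0/8 = 0
  <chi_1*chi_5, chi_5> = (1/8)[1*(2)*conj(2) + 1*(-2)*conj(-2) + 2*(0)*conj(0) + 2*(0)*conj(0) + 2*(0)*conj(0)]
      = (1/8)[(4) + (4) + (0) + (0) + (0)] = 8/8 = 1
Hence the multiplicities are chi_5: 1. Dimension check: dim(chi_1)*dim(chi_5) = 1*2 = 2 and sum (mult * dim) = 1*2 = 2.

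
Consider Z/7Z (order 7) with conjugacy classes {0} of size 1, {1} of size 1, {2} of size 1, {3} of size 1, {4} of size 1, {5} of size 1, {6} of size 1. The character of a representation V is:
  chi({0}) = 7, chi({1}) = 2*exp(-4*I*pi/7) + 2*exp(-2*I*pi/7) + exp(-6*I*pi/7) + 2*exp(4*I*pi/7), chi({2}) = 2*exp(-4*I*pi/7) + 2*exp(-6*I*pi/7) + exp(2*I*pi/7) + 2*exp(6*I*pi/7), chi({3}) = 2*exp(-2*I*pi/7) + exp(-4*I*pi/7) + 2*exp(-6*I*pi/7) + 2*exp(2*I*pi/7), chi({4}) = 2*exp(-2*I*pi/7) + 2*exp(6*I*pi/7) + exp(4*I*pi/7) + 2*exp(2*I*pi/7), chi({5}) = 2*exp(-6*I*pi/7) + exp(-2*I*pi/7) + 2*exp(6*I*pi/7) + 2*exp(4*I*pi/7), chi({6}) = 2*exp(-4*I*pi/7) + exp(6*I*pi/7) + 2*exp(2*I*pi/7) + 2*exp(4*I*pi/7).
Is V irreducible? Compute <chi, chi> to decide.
Not irreducible (reducible): <chi, chi> = 13 > 1.

Solution. <chi, chi> = (1/|G|) sum_C |C| * |chi(C)|^2 = (1/7)[1*|7|^2 + 1*|2*exp(-4*I*pi/7) + 2*exp(-2*I*pi/7) + exp(-6*I*pi/7) + 2*exp(4*I*pi/7)|^2 + 1*|2*exp(-4*I*pi/7) + 2*exp(-6*I*pi/7) + exp(2*I*pi/7) + 2*exp(6*I*pi/7)|^2 + 1*|2*exp(-2*I*pi/7) + exp(-4*I*pi/7) + 2*exp(-6*I*pi/7) + 2*exp(2*I*pi/7)|^2 + 1*|2*exp(-2*I*pi/7) + 2*exp(6*I*pi/7) + exp(4*I*pi/7) + 2*exp(2*I*pi/7)|^2 + 1*|2*exp(-6*I*pi/7) + exp(-2*I*pi/7) + 2*exp(6*I*pi/7) + 2*exp(4*I*pi/7)|^2 + 1*|2*exp(-4*I*pi/7) + exp(6*I*pi/7) + 2*exp(2*I*pi/7) + 2*exp(4*I*pi/7)|^2]
  = (1/7)[(49) + (13 + 6*exp(-2*I*pi/7) + 4*exp(-4*I*pi/7) + 8*exp(-6*I*pi/7) + 8*exp(6*I*pi/7) + 4*exp(4*I*pi/7) + 6*exp(2*I*pi/7)) + (13 + 8*exp(-2*I*pi/7) + 6*exp(-4*I*pi/7) + 4*exp(-6*I*pi/7) + 4*exp(6*I*pi/7) + 6*exp(4*I*pi/7) + 8*exp(2*I*pi/7)) + (13 + 8*exp(-4*I*pi/7) + 4*exp(-2*I*pi/7) + 6*exp(-6*I*pi/7) + 6*exp(6*I*pi/7) + 4*exp(2*I*pi/7) + 8*exp(4*I*pi/7)) + (13 + 8*exp(-4*I*pi/7) + 4*exp(-2*I*pi/7) + 6*exp(-6*I*pi/7) + 6*exp(6*I*pi/7) + 4*exp(2*I*pi/7) + 8*exp(4*I*pi/7)) + (13 + 8*exp(-2*I*pi/7) + 6*exp(-4*I*pi/7) + 4*exp(-6*I*pi/7) + 4*exp(6*I*pi/7) + 6*exp(4*I*pi/7) + 8*exp(2*I*pi/7)) + (13 + 6*exp(-2*I*pi/7) + 4*exp(-4*I*pi/7) + 8*exp(-6*I*pi/7) + 8*exp(6*I*pi/7) + 4*exp(4*I*pi/7) + 6*exp(2*I*pi/7))] = 91/7 = 13.
(Exp terms are combined using exp(i*s)*conj(exp(i*t)) = exp(i*(s-t)), and sums of them are collapsed using the identity that for every m > 1 the m distinct m-th roots of unity sum to 0, e.g. 1 + exp(2*I*pi/3) + exp(-2*I*pi/3) = 0.)
A character is irreducible iff <chi, chi> = 1, so this representation is reducible.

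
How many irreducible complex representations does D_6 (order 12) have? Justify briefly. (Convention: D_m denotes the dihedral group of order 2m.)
6

Reasoning: The number of irreducible complex representations of a finite group equals its number of conjugacy classes. D_6 has 6 conjugacy classes (n/2 + 3 for n even), so D_6 (order 12) has exactly 6 irreducible complex representations.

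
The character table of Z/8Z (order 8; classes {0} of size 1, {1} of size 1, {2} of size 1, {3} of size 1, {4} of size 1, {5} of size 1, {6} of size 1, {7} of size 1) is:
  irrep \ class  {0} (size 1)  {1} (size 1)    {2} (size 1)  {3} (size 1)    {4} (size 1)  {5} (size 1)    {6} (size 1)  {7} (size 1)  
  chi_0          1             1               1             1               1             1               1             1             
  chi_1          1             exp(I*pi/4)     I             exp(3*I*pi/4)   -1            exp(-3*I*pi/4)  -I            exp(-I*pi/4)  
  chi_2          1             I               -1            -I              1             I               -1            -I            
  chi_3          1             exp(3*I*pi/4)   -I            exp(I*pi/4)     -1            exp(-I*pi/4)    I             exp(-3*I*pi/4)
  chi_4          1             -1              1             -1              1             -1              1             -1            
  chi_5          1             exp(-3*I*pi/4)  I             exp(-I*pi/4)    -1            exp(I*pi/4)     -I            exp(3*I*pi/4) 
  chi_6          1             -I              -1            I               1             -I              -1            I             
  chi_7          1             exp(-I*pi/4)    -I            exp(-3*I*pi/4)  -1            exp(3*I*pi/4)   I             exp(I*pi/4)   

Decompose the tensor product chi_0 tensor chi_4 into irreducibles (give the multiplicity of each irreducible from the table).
chi_0 tensor chi_4 = chi_4 (all other irreducibles have multiplicity 0).

Derivation: The character of a tensor product is the pointwise product (chi_0 * chi_4)(C) = chi_0(C) * chi_4(C):
  {0}: (1)*(1), {1}: (1)*(-1), {2}: (1)*(1), {3}: (1)*(-1), {4}: (1)*(1), {5}: (1)*(-1), {6}: (1)*(1), {7}: (1)*(-1)
so (chi_0 * chi_4) takes values
  {0} -> 1, {1} -> -1, {2} -> 1, {3} -> -1, {4} -> 1, {5} -> -1, {6} -> 1, {7} -> -1.
Now take the inner product of this character with each irreducible chi from the table, <chi_0*chi_4, chi> = (1/8) sum_C |C| (chi_0*chi_4)(C) conj(chi(C)):
  <chi_0*chi_4, chi_0> = (1/8)[1*(1)*conj(1) + 1*(-1)*conj(1) + 1*(1)*conj(1) + 1*(-1)*conj(1) + 1*(1)*conj(1) + 1*(-1)*conj(1) + 1*(1)*conj(1) + 1*(-1)*conj(1)]
      = (1/8)[(1) + (-1) + (1) + (-1) + (1) + (-1) + (1) + (-1)] = 0/8 = 0
  <chi_0*chi_4, chi_1> = (1/8)[1*(1)*conj(1) + 1*(-1)*conj(exp(I*pi/4)) + 1*(1)*conj(I) + 1*(-1)*conj(exp(3*I*pi/4)) + 1*(1)*conj(-1) + 1*(-1)*conj(exp(-3*I*pi/4)) + 1*(1)*conj(-I) + 1*(-1)*conj(exp(-I*pi/4))]
      = (1/8)[(1) + (-exp(-I*pi/4)) + (-I) + (-exp(-3*I*pi/4)) + (-1) + (-exp(3*I*pi/4)) + (I) + (-exp(I*pi/4))] = 0/8 = 0
  <chi_0*chi_4, chi_2> = (1/8)[1*(1)*conj(1) + 1*(-1)*conj(I) + 1*(1)*conj(-1) + 1*(-1)*conj(-I) + 1*(1)*conj(1) + 1*(-1)*conj(I) + 1*(1)*conj(-1) + 1*(-1)*conj(-I)]
      = (1/8)[(1) + (I) + (-1) + (-I) + (1) + (I) + (-1) + (-I)] = 0/8 = 0
  <chi_0*chi_4, chi_3> = (1/8)[1*(1)*conj(1) + 1*(-1)*conj(exp(3*I*pi/4)) + 1*(1)*conj(-I) + 1*(-1)*conj(exp(I*pi/4)) + 1*(1)*conj(-1) + 1*(-1)*conj(exp(-I*pi/4)) + 1*(1)*conj(I) + 1*(-1)*conj(exp(-3*I*pi/4))]
      = (1/8)[(1) + (-exp(-3*I*pi/4)) + (I) + (-exp(-I*pi/4)) + (-1) + (-exp(I*pi/4)) + (-I) + (-exp(3*I*pi/4))] = 0/8 = 0
  <chi_0*chi_4, chi_4> = (1/8)[1*(1)*conj(1) + 1*(-1)*conj(-1) + 1*(1)*conj(1) + 1*(-1)*conj(-1) + 1*(1)*conj(1) + 1*(-1)*conj(-1) + 1*(1)*conj(1) + 1*(-1)*conj(-1)]
      = (1/8)[(1) + (1) + (1) + (1) + (1) + (1) + (1) + (1)] = 8/8 = 1
  <chi_0*chi_4, chi_5> = (1/8)[1*(1)*conj(1) + 1*(-1)*conj(exp(-3*I*pi/4)) + 1*(1)*conj(I) + 1*(-1)*conj(exp(-I*pi/4)) + 1*(1)*conj(-1) + 1*(-1)*conj(exp(I*pi/4)) + 1*(1)*conj(-I) + 1*(-1)*conj(exp(3*I*pi/4))]
      = (1/8)[(1) + (-exp(3*I*pi/4)) + (-I) + (-exp(I*pi/4)) + (-1) + (-exp(-I*pi/4)) + (I) + (-exp(-3*I*pi/4))] = 0/8 = 0
  <chi_0*chi_4, chi_6> = (1/8)[1*(1)*conj(1) + 1*(-1)*conj(-I) + 1*(1)*conj(-1) + 1*(-1)*conj(I) + 1*(1)*conj(1) + 1*(-1)*conj(-I) + 1*(1)*conj(-1) + 1*(-1)*conj(I)]
      = (1/8)[(1) + (-I) + (-1) + (I) + (1) + (-I) + (-1) + (I)] = 0/8 = 0
  <chi_0*chi_4, chi_7> = (1/8)[1*(1)*conj(1) + 1*(-1)*conj(exp(-I*pi/4)) + 1*(1)*conj(-I) + 1*(-1)*conj(exp(-3*I*pi/4)) + 1*(1)*conj(-1) + 1*(-1)*conj(exp(3*I*pi/4)) + 1*(1)*conj(I) + 1*(-1)*conj(exp(I*pi/4))]
      = (1/8)[(1) + (-exp(I*pi/4)) + (I) + (-exp(3*I*pi/4)) + (-1) + (-exp(-3*I*pi/4)) + (-I) + (-exp(-I*pi/4))] = 0/8 = 0
(Exp terms are combined using exp(i*s)*conj(exp(i*t)) = exp(i*(s-t)), and sums of them are collapsed using the identity that for every m > 1 the m distinct m-th roots of unity sum to 0, e.g. 1 + exp(2*I*pi/3) + exp(-2*I*pi/3) = 0.)
Hence the multiplicities are chi_4: 1. Dimension check: dim(chi_0)*dim(chi_4) = 1*1 = 1 and sum (mult * dim) = 1*1 = 1.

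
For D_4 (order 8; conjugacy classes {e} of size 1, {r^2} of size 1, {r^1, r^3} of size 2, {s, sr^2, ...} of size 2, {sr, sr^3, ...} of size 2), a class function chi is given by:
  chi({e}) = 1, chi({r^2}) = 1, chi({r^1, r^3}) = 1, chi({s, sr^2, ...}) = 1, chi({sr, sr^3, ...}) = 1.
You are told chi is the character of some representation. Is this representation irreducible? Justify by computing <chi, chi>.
Irreducible: <chi, chi> = 1.

Argument: <chi, chi> = (1/|G|) sum_C |C| * |chi(C)|^2 = (1/8)[1*|1|^2 + 1*|1|^2 + 2*|1|^2 + 2*|1|^2 + 2*|1|^2]
  = (1/8)[(1) + (1) + (2) + (2) + (2)] = 8/8 = 1.
A character is irreducible iff <chi, chi> = 1, so this representation is irreducible.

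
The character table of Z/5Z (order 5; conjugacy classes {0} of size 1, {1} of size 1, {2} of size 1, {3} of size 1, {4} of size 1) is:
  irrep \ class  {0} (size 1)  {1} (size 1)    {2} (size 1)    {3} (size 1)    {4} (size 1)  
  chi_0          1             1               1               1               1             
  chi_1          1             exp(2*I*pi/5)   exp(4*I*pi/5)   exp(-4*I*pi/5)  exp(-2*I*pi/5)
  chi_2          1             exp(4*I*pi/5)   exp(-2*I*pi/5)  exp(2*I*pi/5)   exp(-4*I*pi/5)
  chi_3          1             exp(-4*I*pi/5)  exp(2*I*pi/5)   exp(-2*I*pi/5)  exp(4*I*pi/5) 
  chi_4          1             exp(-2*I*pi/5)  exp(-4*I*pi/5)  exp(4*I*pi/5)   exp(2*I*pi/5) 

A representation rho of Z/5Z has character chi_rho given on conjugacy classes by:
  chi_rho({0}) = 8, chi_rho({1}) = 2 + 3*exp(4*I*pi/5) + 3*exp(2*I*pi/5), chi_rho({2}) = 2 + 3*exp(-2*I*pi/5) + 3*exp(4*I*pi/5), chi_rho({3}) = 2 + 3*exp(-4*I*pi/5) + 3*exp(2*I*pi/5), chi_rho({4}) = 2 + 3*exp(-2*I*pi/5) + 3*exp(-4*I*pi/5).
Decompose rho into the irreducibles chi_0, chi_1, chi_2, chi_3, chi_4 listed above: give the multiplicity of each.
Multiplicities: chi_0: 2, chi_1: 3, chi_2: 3, chi_3: 0, chi_4: 0.

Proof sketch: Use <chi_rho, chi> = (1/|G|) sum_C |C| * chi_rho(C) * conj(chi(C)) with |G| = 5 for each irreducible chi in the table:
  <chi_rho, chi_0> = (1/5)[1*(8)*conj(1) + 1*(2 + 3*exp(4*I*pi/5) + 3*exp(2*I*pi/5))*conj(1) + 1*(2 + 3*exp(-2*I*pi/5) + 3*exp(4*I*pi/5))*conj(1) + 1*(2 + 3*exp(-4*I*pi/5) + 3*exp(2*I*pi/5))*conj(1) + 1*(2 + 3*exp(-2*I*pi/5) + 3*exp(-4*I*pi/5))*conj(1)]
      = (1/5)[(8) + (2 + 3*exp(4*I*pi/5) + 3*exp(2*I*pi/5)) + (2 + 3*exp(-2*I*pi/5) + 3*exp(4*I*pi/5)) + (2 + 3*exp(-4*I*pi/5) + 3*exp(2*I*pi/5)) + (2 + 3*exp(-2*I*pi/5) + 3*exp(-4*I*pi/5))] = 10/5 = 2
  <chi_rho, chi_1> = (1/5)[1*(8)*conj(1) + 1*(2 + 3*exp(4*I*pi/5) + 3*exp(2*I*pi/5))*conj(exp(2*I*pi/5)) + 1*(2 + 3*exp(-2*I*pi/5) + 3*exp(4*I*pi/5))*conj(exp(4*I*pi/5)) + 1*(2 + 3*exp(-4*I*pi/5) + 3*exp(2*I*pi/5))*conj(exp(-4*I*pi/5)) + 1*(2 + 3*exp(-2*I*pi/5) + 3*exp(-4*I*pi/5))*conj(exp(-2*I*pi/5))]
      = (1/5)[(8) + (3 + 2*exp(-2*I*pi/5) + 3*exp(2*I*pi/5)) + (3 + 2*exp(-4*I*pi/5) + 3*exp(4*I*pi/5)) + (3 + 3*exp(-4*I*pi/5) + 2*exp(4*I*pi/5)) + (3 + 3*exp(-2*I*pi/5) + 2*exp(2*I*pi/5))] = 15/5 = 3
  <chi_rho, chi_2> = (1/5)[1*(8)*conj(1) + 1*(2 + 3*exp(4*I*pi/5) + 3*exp(2*I*pi/5))*conj(exp(4*I*pi/5)) + 1*(2 + 3*exp(-2*I*pi/5) + 3*exp(4*I*pi/5))*conj(exp(-2*I*pi/5)) + 1*(2 + 3*exp(-4*I*pi/5) + 3*exp(2*I*pi/5))*conj(exp(2*I*pi/5)) + 1*(2 + 3*exp(-2*I*pi/5) + 3*exp(-4*I*pi/5))*conj(exp(-4*I*pi/5))]
      = (1/5)[(8) + (3 + 3*exp(-2*I*pi/5) + 2*exp(-4*I*pi/5)) + (3 + 3*exp(-4*I*pi/5) + 2*exp(2*I*pi/5)) + (3 + 2*exp(-2*I*pi/5) + 3*exp(4*I*pi/5)) + (3 + 2*exp(4*I*pi/5) + 3*exp(2*I*pi/5))] = 15/5 = 3
  <chi_rho, chi_3> = (1/5)[1*(8)*conj(1) + 1*(2 + 3*exp(4*I*pi/5) + 3*exp(2*I*pi/5))*conj(exp(-4*I*pi/5)) + 1*(2 + 3*exp(-2*I*pi/5) + 3*exp(4*I*pi/5))*conj(exp(2*I*pi/5)) + 1*(2 + 3*exp(-4*I*pi/5) + 3*exp(2*I*pi/5))*conj(exp(-2*I*pi/5)) + 1*(2 + 3*exp(-2*I*pi/5) + 3*exp(-4*I*pi/5))*conj(exp(4*I*pi/5))]
      = (1/5)[(8) + (3*exp(-2*I*pi/5) + 3*exp(-4*I*pi/5) + 2*exp(4*I*pi/5)) + (2*exp(-2*I*pi/5) + 3*exp(-4*I*pi/5) + 3*exp(2*I*pi/5)) + (3*exp(-2*I*pi/5) + 3*exp(4*I*pi/5) + 2*exp(2*I*pi/5)) + (2*exp(-4*I*pi/5) + 3*exp(4*I*pi/5) + 3*exp(2*I*pi/5))] = 0/5 = 0
  <chi_rho, chi_4> = (1/5)[1*(8)*conj(1) + 1*(2 + 3*exp(4*I*pi/5) + 3*exp(2*I*pi/5))*conj(exp(-2*I*pi/5)) + 1*(2 + 3*exp(-2*I*pi/5) + 3*exp(4*I*pi/5))*conj(exp(-4*I*pi/5)) + 1*(2 + 3*exp(-4*I*pi/5) + 3*exp(2*I*pi/5))*conj(exp(4*I*pi/5)) + 1*(2 + 3*exp(-2*I*pi/5) + 3*exp(-4*I*pi/5))*conj(exp(2*I*pi/5))]
      = (1/5)[(8) + (3*exp(-4*I*pi/5) + 3*exp(4*I*pi/5) + 2*exp(2*I*pi/5)) + (3*exp(-2*I*pi/5) + 2*exp(4*I*pi/5) + 3*exp(2*I*pi/5)) + (3*exp(-2*I*pi/5) + 2*exp(-4*I*pi/5) + 3*exp(2*I*pi/5)) + (2*exp(-2*I*pi/5) + 3*exp(-4*I*pi/5) + 3*exp(4*I*pi/5))] = 0/5 = 0
(Exp terms are combined using exp(i*s)*conj(exp(i*t)) = exp(i*(s-t)), and sums of them are collapsed using the identity that for every m > 1 the m distinct m-th roots of unity sum to 0, e.g. 1 + exp(2*I*pi/3) + exp(-2*I*pi/3) = 0.)
Dimension check: dim(rho) = sum (mult * dim) = 2*1 + 3*1 + 3*1 + 0*1 + 0*1 = 8 = chi_rho(e) = 8.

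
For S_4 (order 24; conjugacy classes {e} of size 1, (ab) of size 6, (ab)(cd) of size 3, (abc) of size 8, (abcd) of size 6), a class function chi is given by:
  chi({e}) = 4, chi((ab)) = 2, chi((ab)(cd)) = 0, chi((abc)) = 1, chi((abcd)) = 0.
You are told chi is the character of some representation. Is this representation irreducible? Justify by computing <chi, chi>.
Not irreducible (reducible): <chi, chi> = 2 > 1.

Justification: <chi, chi> = (1/|G|) sum_C |C| * |chi(C)|^2 = (1/24)[1*|4|^2 + 6*|2|^2 + 3*|0|^2 + 8*|1|^2 + 6*|0|^2]
  = (1/24)[(16) + (24) + (0) + (8) + (0)] = 48/24 = 2.
A character is irreducible iff <chi, chi> = 1, so this representation is reducible.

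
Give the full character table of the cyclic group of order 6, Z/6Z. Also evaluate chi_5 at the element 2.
Character table of Z/6Z (irreps indexed chi_0,...,chi_5 with chi_k(m) = zeta_6^(k*m), zeta_6 = exp(2*pi*i/6)):
  irrep \ class  {0} (size 1)  {1} (size 1)    {2} (size 1)    {3} (size 1)  {4} (size 1)    {5} (size 1)  
  chi_0          1             1               1               1             1               1             
  chi_1          1             exp(I*pi/3)     exp(2*I*pi/3)   -1            exp(-2*I*pi/3)  exp(-I*pi/3)  
  chi_2          1             exp(2*I*pi/3)   exp(-2*I*pi/3)  1             exp(2*I*pi/3)   exp(-2*I*pi/3)
  chi_3          1             -1              1               -1            1               -1            
  chi_4          1             exp(-2*I*pi/3)  exp(2*I*pi/3)   1             exp(-2*I*pi/3)  exp(2*I*pi/3) 
  chi_5          1             exp(-I*pi/3)    exp(-2*I*pi/3)  -1            exp(2*I*pi/3)   exp(I*pi/3)   

Spot check: chi_5(2) = zeta_6^(5*2) = zeta_6^10 = exp(-2*I*pi/3).

Explanation: Z/6Z is abelian, so all 6 irreducible complex representations are 1-dimensional. They are given by chi_k(m) = zeta_6^(k*m) for k = 0,...,5. Row orthogonality: sum_m chi_k(m) conj(chi_l(m)) = 6 * [k = l].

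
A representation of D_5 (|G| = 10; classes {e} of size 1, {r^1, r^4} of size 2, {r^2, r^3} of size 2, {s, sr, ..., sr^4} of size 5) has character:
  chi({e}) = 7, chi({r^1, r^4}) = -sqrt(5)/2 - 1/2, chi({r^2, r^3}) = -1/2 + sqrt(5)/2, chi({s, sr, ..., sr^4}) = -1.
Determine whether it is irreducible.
Not irreducible (reducible): <chi, chi> = 6 > 1.

Justification: <chi, chi> = (1/|G|) sum_C |C| * |chi(C)|^2 = (1/10)[1*|7|^2 + 2*|-sqrt(5)/2 - 1/2|^2 + 2*|-1/2 + sqrt(5)/2|^2 + 5*|-1|^2]
  = (1/10)[(49) + (sqrt(5) + 3) + (3 - sqrt(5)) + (5)] = 60/10 = 6.
A character is irreducible iff <chi, chi> = 1, so this representation is reducible.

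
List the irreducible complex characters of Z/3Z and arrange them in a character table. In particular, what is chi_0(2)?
Character table of Z/3Z (irreps indexed chi_0,...,chi_2 with chi_k(m) = zeta_3^(k*m), zeta_3 = exp(2*pi*i/3)):
  irrep \ class  {0} (size 1)  {1} (size 1)    {2} (size 1)  
  chi_0          1             1               1             
  chi_1          1             exp(2*I*pi/3)   exp(-2*I*pi/3)
  chi_2          1             exp(-2*I*pi/3)  exp(2*I*pi/3) 

Spot check: chi_0(2) = zeta_3^(0*2) = zeta_3^0 = 1.

Justification: Z/3Z is abelian, so all 3 irreducible complex representations are 1-dimensional. They are given by chi_k(m) = zeta_3^(k*m) for k = 0,...,2. Row orthogonality: sum_m chi_k(m) conj(chi_l(m)) = 3 * [k = l].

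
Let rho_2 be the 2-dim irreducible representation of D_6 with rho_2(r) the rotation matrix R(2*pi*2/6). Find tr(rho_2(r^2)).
chi_{rho_2}(r^2) = 2*cos(2*pi*2*2/6) = -1

Working: rho_2(r^2) is rotation by angle 2*pi*2*2/6, whose trace is 2*cos(2*pi*2*2/6) = -1.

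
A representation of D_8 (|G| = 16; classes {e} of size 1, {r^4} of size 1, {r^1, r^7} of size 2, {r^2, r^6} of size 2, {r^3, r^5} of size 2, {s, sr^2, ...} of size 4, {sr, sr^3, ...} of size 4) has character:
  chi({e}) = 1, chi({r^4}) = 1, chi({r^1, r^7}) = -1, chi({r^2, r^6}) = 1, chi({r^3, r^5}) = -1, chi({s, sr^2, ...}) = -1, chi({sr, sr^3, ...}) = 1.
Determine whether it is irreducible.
Irreducible: <chi, chi> = 1.

Reasoning: <chi, chi> = (1/|G|) sum_C |C| * |chi(C)|^2 = (1/16)[1*|1|^2 + 1*|1|^2 + 2*|-1|^2 + 2*|1|^2 + 2*|-1|^2 + 4*|-1|^2 + 4*|1|^2]
  = (1/16)[(1) + (1) + (2) + (2) + (2) + (4) + (4)] = 16/16 = 1.
A character is irreducible iff <chi, chi> = 1, so this representation is irreducible.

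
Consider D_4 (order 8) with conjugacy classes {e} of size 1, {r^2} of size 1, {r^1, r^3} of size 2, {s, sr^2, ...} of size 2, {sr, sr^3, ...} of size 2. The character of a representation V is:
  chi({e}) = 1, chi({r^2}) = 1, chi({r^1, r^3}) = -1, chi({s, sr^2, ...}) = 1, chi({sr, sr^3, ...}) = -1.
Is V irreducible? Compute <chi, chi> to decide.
Irreducible: <chi, chi> = 1.

Proof sketch: <chi, chi> = (1/|G|) sum_C |C| * |chi(C)|^2 = (1/8)[1*|1|^2 + 1*|1|^2 + 2*|-1|^2 + 2*|1|^2 + 2*|-1|^2]
  = (1/8)[(1) + (1) + (2) + (2) + (2)] = 8/8 = 1.
A character is irreducible iff <chi, chi> = 1, so this representation is irreducible.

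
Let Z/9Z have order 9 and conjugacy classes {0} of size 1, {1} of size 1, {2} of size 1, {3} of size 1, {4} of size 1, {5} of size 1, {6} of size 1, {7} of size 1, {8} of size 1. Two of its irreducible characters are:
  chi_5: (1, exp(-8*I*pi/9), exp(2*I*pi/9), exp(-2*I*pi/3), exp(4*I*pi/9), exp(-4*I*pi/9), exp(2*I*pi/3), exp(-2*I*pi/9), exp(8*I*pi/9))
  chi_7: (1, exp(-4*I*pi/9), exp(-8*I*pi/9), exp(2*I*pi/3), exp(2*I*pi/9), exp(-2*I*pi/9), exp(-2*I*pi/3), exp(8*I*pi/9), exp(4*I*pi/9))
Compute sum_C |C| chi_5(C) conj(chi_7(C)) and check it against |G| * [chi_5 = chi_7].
Sum = 0; so <chi_5, chi_7> = 0 (distinct irreducibles are orthogonal).

Why: Compute term by term over conjugacy classes (|C| * chi_5(C) * conj(chi_7(C))):
  1*(1)*conj(1) + 1*(exp(-8*I*pi/9))*conj(exp(-4*I*pi/9)) + 1*(exp(2*I*pi/9))*conj(exp(-8*I*pi/9)) + 1*(exp(-2*I*pi/3))*conj(exp(2*I*pi/3)) + 1*(exp(4*I*pi/9))*conj(exp(2*I*pi/9)) + 1*(exp(-4*I*pi/9))*conj(exp(-2*I*pi/9)) + 1*(exp(2*I*pi/3))*conj(exp(-2*I*pi/3)) + 1*(exp(-2*I*pi/9))*conj(exp(8*I*pi/9)) + 1*(exp(8*I*pi/9))*conj(exp(4*I*pi/9))
  = (1) + (exp(-4*I*pi/9)) + (exp(-8*I*pi/9)) + (exp(2*I*pi/3)) + (exp(2*I*pi/9)) + (exp(-2*I*pi/9)) + (exp(-2*I*pi/3)) + (exp(8*I*pi/9)) + (exp(4*I*pi/9))
  = 0.
(Exp terms are combined using exp(i*s)*conj(exp(i*t)) = exp(i*(s-t)), and sums of them are collapsed using the identity that for every m > 1 the m distinct m-th roots of unity sum to 0, e.g. 1 + exp(2*I*pi/3) + exp(-2*I*pi/3) = 0.)
Dividing by |G| = 9 gives 0/9 = 0, matching the row-orthogonality relation <chi_5, chi_7> = [chi_5 = chi_7].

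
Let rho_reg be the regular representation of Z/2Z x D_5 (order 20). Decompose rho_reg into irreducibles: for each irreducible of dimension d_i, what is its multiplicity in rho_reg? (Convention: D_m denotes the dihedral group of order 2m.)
Each irreducible V_i of dimension d_i appears with multiplicity d_i, i.e. rho_reg = (direct sum over all irreducibles V_i) d_i V_i. The irreducible dimensions for Z/2Z x D_5 are 1, 1, 1, 1, 2, 2, 2, 2: 4 irreducibles of dimension 1, each with multiplicity 1; 4 irreducibles of dimension 2, each with multiplicity 2. Total dimension 4*1*1 + 4*2*2 = 20 = |G|.

Derivation: General theorem: in the regular representation of a finite group G, each irreducible appears with multiplicity equal to its dimension. Check: dim(rho_reg) = sum d_i^2 = 1 + 1 + 1 + 1 + 4 + 4 + 4 + 4 = 20 = |G|.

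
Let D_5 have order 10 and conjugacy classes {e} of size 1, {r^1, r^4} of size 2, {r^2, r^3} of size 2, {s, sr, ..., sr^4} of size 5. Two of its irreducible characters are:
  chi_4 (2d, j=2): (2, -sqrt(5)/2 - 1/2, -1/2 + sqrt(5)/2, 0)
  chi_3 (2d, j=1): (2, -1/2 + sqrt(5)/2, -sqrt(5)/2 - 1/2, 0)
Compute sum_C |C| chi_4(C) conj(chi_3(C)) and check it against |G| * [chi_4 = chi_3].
Sum = 0; so <chi_4, chi_3> = 0 (distinct irreducibles are orthogonal).

Working: Compute term by term over conjugacy classes (|C| * chi_4(C) * conj(chi_3(C))):
  1*(2)*conj(2) + 2*(-sqrt(5)/2 - 1/2)*conj(-1/2 + sqrt(5)/2) + 2*(-1/2 + sqrt(5)/2)*conj(-sqrt(5)/2 - 1/2) + 5*(0)*conj(0)
  = (4) + (-2) + (-2) + (0)
  = 0.
Dividing by |G| = 10 gives 0/10 = 0, matching the row-orthogonality relation <chi_4, chi_3> = [chi_4 = chi_3].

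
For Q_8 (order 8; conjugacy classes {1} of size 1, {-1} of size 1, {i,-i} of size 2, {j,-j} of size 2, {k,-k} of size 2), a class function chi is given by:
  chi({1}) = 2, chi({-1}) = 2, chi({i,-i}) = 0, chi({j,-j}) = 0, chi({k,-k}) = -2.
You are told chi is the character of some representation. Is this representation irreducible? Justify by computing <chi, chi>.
Not irreducible (reducible): <chi, chi> = 2 > 1.

<chi, chi> = (1/|G|) sum_C |C| * |chi(C)|^2 = (1/8)[1*|2|^2 + 1*|2|^2 + 2*|0|^2 + 2*|0|^2 + 2*|-2|^2]
  = (1/8)[(4) + (4) + (0) + (0) + (8)] = 16/8 = 2.
A character is irreducible iff <chi, chi> = 1, so this representation is reducible.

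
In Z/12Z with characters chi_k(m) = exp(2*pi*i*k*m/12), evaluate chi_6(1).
chi_6(1) = zeta_12^6 = -1

Why: chi_6(1) = zeta_12^(6*1) = zeta_12^6. Since zeta_12^12 = 1, this equals zeta_12^6 = exp(2*pi*i*6/12) = -1.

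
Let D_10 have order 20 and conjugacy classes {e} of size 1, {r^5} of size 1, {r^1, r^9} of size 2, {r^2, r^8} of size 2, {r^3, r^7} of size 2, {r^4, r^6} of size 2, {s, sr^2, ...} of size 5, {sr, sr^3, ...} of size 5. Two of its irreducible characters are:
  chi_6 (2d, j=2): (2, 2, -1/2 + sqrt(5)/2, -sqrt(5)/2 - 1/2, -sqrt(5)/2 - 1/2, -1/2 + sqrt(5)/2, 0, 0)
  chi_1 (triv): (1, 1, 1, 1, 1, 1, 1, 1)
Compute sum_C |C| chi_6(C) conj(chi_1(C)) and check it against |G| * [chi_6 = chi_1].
Sum = 0; so <chi_6, chi_1> = 0 (distinct irreducibles are orthogonal).

Argument: Compute term by term over conjugacy classes (|C| * chi_6(C) * conj(chi_1(C))):
  1*(2)*conj(1) + 1*(2)*conj(1) + 2*(-1/2 + sqrt(5)/2)*conj(1) + 2*(-sqrt(5)/2 - 1/2)*conj(1) + 2*(-sqrt(5)/2 - 1/2)*conj(1) + 2*(-1/2 + sqrt(5)/2)*conj(1) + 5*(0)*conj(1) + 5*(0)*conj(1)
  = (2) + (2) + (-1 + sqrt(5)) + (-sqrt(5) - 1) + (-sqrt(5) - 1) + (-1 + sqrt(5)) + (0) + (0)
  = 0.
Dividing by |G| = 20 gives 0/20 = 0, matching the row-orthogonality relation <chi_6, chi_1> = [chi_6 = chi_1].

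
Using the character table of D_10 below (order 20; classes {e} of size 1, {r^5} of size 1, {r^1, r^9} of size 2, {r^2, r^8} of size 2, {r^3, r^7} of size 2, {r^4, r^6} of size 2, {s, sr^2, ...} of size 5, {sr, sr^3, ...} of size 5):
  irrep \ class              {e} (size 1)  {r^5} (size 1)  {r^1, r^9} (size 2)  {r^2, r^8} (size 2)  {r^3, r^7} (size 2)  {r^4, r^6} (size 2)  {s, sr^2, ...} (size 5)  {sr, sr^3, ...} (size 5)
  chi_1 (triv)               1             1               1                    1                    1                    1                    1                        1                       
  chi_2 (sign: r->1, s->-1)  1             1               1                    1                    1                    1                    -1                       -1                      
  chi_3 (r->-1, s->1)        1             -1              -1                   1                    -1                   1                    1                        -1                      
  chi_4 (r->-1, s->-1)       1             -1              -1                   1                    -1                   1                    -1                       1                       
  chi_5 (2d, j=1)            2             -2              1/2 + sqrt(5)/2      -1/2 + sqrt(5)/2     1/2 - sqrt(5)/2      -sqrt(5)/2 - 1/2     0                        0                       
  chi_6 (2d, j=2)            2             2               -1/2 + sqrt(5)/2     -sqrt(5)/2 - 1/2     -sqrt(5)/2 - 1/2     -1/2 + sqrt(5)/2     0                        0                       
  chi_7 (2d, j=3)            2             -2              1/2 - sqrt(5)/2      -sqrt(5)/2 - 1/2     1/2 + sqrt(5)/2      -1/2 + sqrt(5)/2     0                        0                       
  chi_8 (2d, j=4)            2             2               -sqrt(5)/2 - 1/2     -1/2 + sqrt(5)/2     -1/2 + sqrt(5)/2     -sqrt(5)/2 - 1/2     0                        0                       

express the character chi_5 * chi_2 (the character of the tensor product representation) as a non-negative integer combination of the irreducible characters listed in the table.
chi_5 tensor chi_2 = chi_5 (all other irreducibles have multiplicity 0).

Reasoning: The character of a tensor product is the pointwise product (chi_5 * chi_2)(C) = chi_5(C) * chi_2(C):
  {e}: (2)*(1), {r^5}: (-2)*(1), {r^1, r^9}: (1/2 + sqrt(5)/2)*(1), {r^2, r^8}: (-1/2 + sqrt(5)/2)*(1), {r^3, r^7}: (1/2 - sqrt(5)/2)*(1), {r^4, r^6}: (-sqrt(5)/2 - 1/2)*(1), {s, sr^2, ...}: (0)*(-1), {sr, sr^3, ...}: (0)*(-1)
so (chi_5 * chi_2) takes values
  {e} -> 2, {r^5} -> -2, {r^1, r^9} -> 1/2 + sqrt(5)/2, {r^2, r^8} -> -1/2 + sqrt(5)/2, {r^3, r^7} -> 1/2 - sqrt(5)/2, {r^4, r^6} -> -sqrt(5)/2 - 1/2, {s, sr^2, ...} -> 0, {sr, sr^3, ...} -> 0.
Now take the inner product of this character with each irreducible chi from the table, <chi_5*chi_2, chi> = (1/20) sum_C |C| (chi_5*chi_2)(C) conj(chi(C)):
  <chi_5*chi_2, chi_1> = (1/20)[1*(2)*conj(1) + 1*(-2)*conj(1) + 2*(1/2 + sqrt(5)/2)*conj(1) + 2*(-1/2 + sqrt(5)/2)*conj(1) + 2*(1/2 - sqrt(5)/2)*conj(1) + 2*(-sqrt(5)/2 - 1/2)*conj(1) + 5*(0)*conj(1) + 5*(0)*conj(1)]
      = (1/20)[(2) + (-2) + (1 + sqrt(5)) + (-1 + sqrt(5)) + (1 - sqrt(5)) + (-sqrt(5) - 1) + (0) + (0)] = 0/20 = 0
  <chi_5*chi_2, chi_2> = (1/20)[1*(2)*conj(1) + 1*(-2)*conj(1) + 2*(1/2 + sqrt(5)/2)*conj(1) + 2*(-1/2 + sqrt(5)/2)*conj(1) + 2*(1/2 - sqrt(5)/2)*conj(1) + 2*(-sqrt(5)/2 - 1/2)*conj(1) + 5*(0)*conj(-1) + 5*(0)*conj(-1)]
      = (1/20)[(2) + (-2) + (1 + sqrt(5)) + (-1 + sqrt(5)) + (1 - sqrt(5)) + (-sqrt(5) - 1) + (0) + (0)] = 0/20 = 0
  <chi_5*chi_2, chi_3> = (1/20)[1*(2)*conj(1) + 1*(-2)*conj(-1) + 2*(1/2 + sqrt(5)/2)*conj(-1) + 2*(-1/2 + sqrt(5)/2)*conj(1) + 2*(1/2 - sqrt(5)/2)*conj(-1) + 2*(-sqrt(5)/2 - 1/2)*conj(1) + 5*(0)*conj(1) + 5*(0)*conj(-1)]
      = (1/20)[(2) + (2) + (-sqrt(5) - 1) + (-1 + sqrt(5)) + (-1 + sqrt(5)) + (-sqrt(5) - 1) + (0) + (0)] = 0/20 = 0
  <chi_5*chi_2, chi_4> = (1/20)[1*(2)*conj(1) + 1*(-2)*conj(-1) + 2*(1/2 + sqrt(5)/2)*conj(-1) + 2*(-1/2 + sqrt(5)/2)*conj(1) + 2*(1/2 - sqrt(5)/2)*conj(-1) + 2*(-sqrt(5)/2 - 1/2)*conj(1) + 5*(0)*conj(-1) + 5*(0)*conj(1)]
      = (1/20)[(2) + (2) + (-sqrt(5) - 1) + (-1 + sqrt(5)) + (-1 + sqrt(5)) + (-sqrt(5) - 1) + (0) + (0)] = 0/20 = 0
  <chi_5*chi_2, chi_5> = (1/20)[1*(2)*conj(2) + 1*(-2)*conj(-2) + 2*(1/2 + sqrt(5)/2)*conj(1/2 + sqrt(5)/2) + 2*(-1/2 + sqrt(5)/2)*conj(-1/2 + sqrt(5)/2) + 2*(1/2 - sqrt(5)/2)*conj(1/2 - sqrt(5)/2) + 2*(-sqrt(5)/2 - 1/2)*conj(-sqrt(5)/2 - 1/2) + 5*(0)*conj(0) + 5*(0)*conj(0)]
      = (1/20)[(4) + (4) + (sqrt(5) + 3) + (3 - sqrt(5)) + (3 - sqrt(5)) + (sqrt(5) + 3) + (0) + (0)] = 20/20 = 1
  <chi_5*chi_2, chi_6> = (1/20)[1*(2)*conj(2) + 1*(-2)*conj(2) + 2*(1/2 + sqrt(5)/2)*conj(-1/2 + sqrt(5)/2) + 2*(-1/2 + sqrt(5)/2)*conj(-sqrt(5)/2 - 1/2) + 2*(1/2 - sqrt(5)/2)*conj(-sqrt(5)/2 - 1/2) + 2*(-sqrt(5)/2 - 1/2)*conj(-1/2 + sqrt(5)/2) + 5*(0)*conj(0) + 5*(0)*conj(0)]
      = (1/20)[(4) + (-4) + (2) + (-2) + (2) + (-2) + (0) + (0)] = 0/20 = 0
  <chi_5*chi_2, chi_7> = (1/20)[1*(2)*conj(2) + 1*(-2)*conj(-2) + 2*(1/2 + sqrt(5)/2)*conj(1/2 - sqrt(5)/2) + 2*(-1/2 + sqrt(5)/2)*conj(-sqrt(5)/2 - 1/2) + 2*(1/2 - sqrt(5)/2)*conj(1/2 + sqrt(5)/2) + 2*(-sqrt(5)/2 - 1/2)*conj(-1/2 + sqrt(5)/2) + 5*(0)*conj(0) + 5*(0)*conj(0)]
      = (1/20)[(4) + (4) + (-2) + (-2) + (-2) + (-2) + (0) + (0)] = 0/20 = 0
  <chi_5*chi_2, chi_8> = (1/20)[1*(2)*conj(2) + 1*(-2)*conj(2) + 2*(1/2 + sqrt(5)/2)*conj(-sqrt(5)/2 - 1/2) + 2*(-1/2 + sqrt(5)/2)*conj(-1/2 + sqrt(5)/2) + 2*(1/2 - sqrt(5)/2)*conj(-1/2 + sqrt(5)/2) + 2*(-sqrt(5)/2 - 1/2)*conj(-sqrt(5)/2 - 1/2) + 5*(0)*conj(0) + 5*(0)*conj(0)]
      = (1/20)[(4) + (-4) + (-3 - sqrt(5)) + (3 - sqrt(5)) + (-3 + sqrt(5)) + (sqrt(5) + 3) + (0) + (0)] = 0/20 = 0
Hence the multiplicities are chi_5: 1. Dimension check: dim(chi_5)*dim(chi_2) = 2*1 = 2 and sum (mult * dim) = 1*2 = 2.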